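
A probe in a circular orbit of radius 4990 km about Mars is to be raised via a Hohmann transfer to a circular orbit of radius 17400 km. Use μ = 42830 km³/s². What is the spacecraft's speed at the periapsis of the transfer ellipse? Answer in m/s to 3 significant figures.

v = 3650 m/s

Semi-major axis of the transfer orbit: a_t = (4990 + 17400)/2 = 11195 km.
At periapsis, r = 4990 km.
Applying v² = μ(2/r − 1/a_t): v = 3.652 km/s.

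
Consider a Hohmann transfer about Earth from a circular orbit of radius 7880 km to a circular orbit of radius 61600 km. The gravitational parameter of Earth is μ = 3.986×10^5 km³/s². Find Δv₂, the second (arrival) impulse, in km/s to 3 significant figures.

The Hohmann ellipse has a_t = (r₁ + r₂)/2 = 34740 km.
Circular speed at r = 61600 km: v_c = √(μ/r) = 2.544 km/s.
Vis-viva on the transfer ellipse at r = 61600 km gives v_t = √[μ(2/r − 1/a_t)] = 1.212 km/s.
Δv₂ = |v_t − v_c| = |1.212 − 2.544| = 1.332 km/s.

Δv₂ = 1.33 km/s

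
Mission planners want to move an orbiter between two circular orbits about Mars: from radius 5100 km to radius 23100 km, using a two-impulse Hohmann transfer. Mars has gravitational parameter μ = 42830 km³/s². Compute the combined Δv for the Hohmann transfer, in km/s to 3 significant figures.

Δv = 1.35 km/s

The Hohmann ellipse has a_t = (r₁ + r₂)/2 = 14100 km.
Circular speed at r₁: v₁ = √(μ/r₁) = √(42830/5100) = 2.8979 km/s.
Transfer-orbit speed at r₁ (vis-viva equation): v_p = √[μ(2/r₁ − 1/a_t)] = 3.7092 km/s.
First burn Δv₁ = |v_p − v₁| = 0.8113 km/s.
Circular speed at r₂: v₂ = √(μ/r₂) = 1.36166 km/s.
Transfer-orbit speed at r₂: v_a = √[μ(2/r₂ − 1/a_t)] = 0.818924 km/s.
Second burn Δv₂ = |v₂ − v_a| = 0.5427 km/s.
Δv = Δv₁ + Δv₂ = 0.8113 + 0.5427 = 1.354 km/s.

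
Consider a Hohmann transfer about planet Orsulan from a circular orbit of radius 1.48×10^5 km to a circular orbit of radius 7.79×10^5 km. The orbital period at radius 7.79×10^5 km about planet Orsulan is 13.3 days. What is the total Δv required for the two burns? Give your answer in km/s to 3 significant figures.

Δv = 4.75 km/s

From Kepler's third law T² = 4π²r³/μ at r = 7.79×10^5 km, T = 13.3 days = 13.3 × 86400 s = 1.14912×10^6 s: μ = 4π²r³/T² = 1.41332×10^7 km³/s².
Semi-major axis of the transfer orbit: a_t = (1.480×10^5 + 7.790×10^5)/2 = 4.635×10^5 km.
Circular speed at r₁: v₁ = √(μ/r₁) = √(1.41332×10^7/1.480×10^5) = 9.77214 km/s.
On the transfer ellipse at r₁, vis-viva equation gives v_p = √[μ(2/r₁ − 1/a_t)] = 12.6687 km/s.
First burn Δv₁ = |v_p − v₁| = 2.8966 km/s.
At r₂, v₂ = √(μ/r₂) = 4.2594 km/s.
Transfer-orbit speed at r₂: v_a = √[μ(2/r₂ − 1/a_t)] = 2.4069 km/s.
Second burn Δv₂ = |v₂ − v_a| = 1.8525 km/s.
Total Δv = Δv₁ + Δv₂ = 4.749 km/s.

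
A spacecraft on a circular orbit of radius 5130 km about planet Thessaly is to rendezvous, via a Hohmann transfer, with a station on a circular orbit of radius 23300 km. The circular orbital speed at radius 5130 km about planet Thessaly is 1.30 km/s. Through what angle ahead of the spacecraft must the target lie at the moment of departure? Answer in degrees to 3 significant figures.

From the circular-orbit relation v² = μ/r at r = 5130 km: μ = v²r = (1.30)² × 5130 = 8669.70 km³/s².
The Hohmann ellipse has a_t = (r₁ + r₂)/2 = 14215 km.
Transfer time t = π√(a_t³/μ) = 57180 s.
The target's mean motion on its circular orbit is ω₂ = √(μ/r₂³) = 2.618×10^-5 rad/s.
Angle swept by the target during transfer: ω₂·t = 1.497 rad = 85.77°.
The spacecraft traverses 180° on the transfer ellipse, so the target must lead by 180° − 85.77° = 94.2°.

φ = 94.2°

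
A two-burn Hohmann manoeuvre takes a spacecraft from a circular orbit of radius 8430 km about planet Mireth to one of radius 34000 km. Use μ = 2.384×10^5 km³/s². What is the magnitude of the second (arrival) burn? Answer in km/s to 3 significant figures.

Δv₂ = 0.979 km/s

The Hohmann ellipse has a_t = (r₁ + r₂)/2 = 21215 km.
Circular speed at r = 34000 km: v_c = √(μ/r) = 2.6480 km/s.
Vis-viva on the transfer ellipse at r = 34000 km gives v_t = √[μ(2/r − 1/a_t)] = 1.6692 km/s.
Δv₂ = |v_t − v_c| = |1.6692 − 2.6480| = 0.9788 km/s.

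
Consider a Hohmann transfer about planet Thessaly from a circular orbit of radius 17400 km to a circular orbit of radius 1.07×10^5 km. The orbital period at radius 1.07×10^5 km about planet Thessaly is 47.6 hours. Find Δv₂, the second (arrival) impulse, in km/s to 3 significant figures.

From Kepler's third law T² = 4π²r³/μ at r = 1.07×10^5 km, T = 47.6 hours = 47.6 × 3600 s = 1.7136×10^5 s: μ = 4π²r³/T² = 1.64699×10^6 km³/s².
Semi-major axis of the transfer orbit: a_t = (17400 + 1.070×10^5)/2 = 62200 km.
Circular speed at r = 1.070×10^5 km: v_c = √(μ/r) = 3.923 km/s.
Vis-viva on the transfer ellipse at r = 1.070×10^5 km gives v_t = √[μ(2/r − 1/a_t)] = 2.075 km/s.
Δv₂ = |v_t − v_c| = |2.075 − 3.923| = 1.848 km/s.

Δv₂ = 1.85 km/s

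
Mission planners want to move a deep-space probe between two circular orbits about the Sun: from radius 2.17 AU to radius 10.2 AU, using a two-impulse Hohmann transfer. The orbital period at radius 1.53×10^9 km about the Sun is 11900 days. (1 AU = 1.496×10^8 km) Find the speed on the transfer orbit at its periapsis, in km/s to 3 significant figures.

v = 26.1 km/s

From Kepler's third law T² = 4π²r³/μ at r = 1.53×10^9 km, T = 11900 days = 11900 × 86400 s = 1.02816×10^9 s: μ = 4π²r³/T² = 1.33756×10^11 km³/s².
In km: r₁ = 2.17 × 1.496×10^8 = 3.24632×10^8 km; r₂ = 10.2 × 1.496×10^8 = 1.52592×10^9 km.
Transfer-ellipse semi-major axis a_t = (r₁ + r₂)/2 = (3.24632×10^8 + 1.52592×10^9)/2 = 9.25276×10^8 km.
At periapsis, r = 3.24632×10^8 km.
Vis-viva: v = √[μ(2/r − 1/a_t)] = √[1.33756×10^11 × (2/3.24632×10^8 − 1/9.25276×10^8)] = 26.07 km/s.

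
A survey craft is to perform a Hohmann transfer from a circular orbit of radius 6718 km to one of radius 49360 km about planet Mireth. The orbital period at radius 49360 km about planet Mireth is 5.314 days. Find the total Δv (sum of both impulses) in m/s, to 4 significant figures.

Δv = 943.2 m/s

From Kepler's third law T² = 4π²r³/μ at r = 49360 km, T = 5.314 days = 5.314 × 86400 s = 4.591296×10^5 s: μ = 4π²r³/T² = 22522.4 km³/s².
Semi-major axis of the transfer orbit: a_t = (6718 + 49360)/2 = 28039 km.
Circular speed at r₁: v₁ = √(μ/r₁) = √(22522.4/6718) = 1.8310 km/s.
On the transfer ellipse at r₁, vis-viva equation gives v_p = √[μ(2/r₁ − 1/a_t)] = 2.4294 km/s.
First burn Δv₁ = |v_p − v₁| = 0.5984 km/s.
Circular speed at r₂: v₂ = √(μ/r₂) = 0.675491 km/s.
Transfer-orbit speed at r₂: v_a = √[μ(2/r₂ − 1/a_t)] = 0.330642 km/s.
Second burn Δv₂ = |v₂ − v_a| = 0.3448 km/s.
Total Δv = Δv₁ + Δv₂ = 0.9432 km/s.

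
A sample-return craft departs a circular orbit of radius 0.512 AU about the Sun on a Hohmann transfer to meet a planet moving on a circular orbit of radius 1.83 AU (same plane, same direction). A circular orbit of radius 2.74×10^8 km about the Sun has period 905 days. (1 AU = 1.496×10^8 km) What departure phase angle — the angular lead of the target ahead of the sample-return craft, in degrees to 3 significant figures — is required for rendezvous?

From Kepler's third law T² = 4π²r³/μ at r = 2.74×10^8 km, T = 905 days = 905 × 86400 s = 7.8192×10^7 s: μ = 4π²r³/T² = 1.32827×10^11 km³/s².
In km: r₁ = 0.512 × 1.496×10^8 = 7.65952×10^7 km; r₂ = 1.83 × 1.496×10^8 = 2.73768×10^8 km.
The Hohmann ellipse has a_t = (r₁ + r₂)/2 = 1.751816×10^8 km.
The half-period of the transfer ellipse is t = π√(a_t³/μ) = 1.9987×10^7 s.
Target angular speed ω₂ = √(μ/r₂³) = 8.0458×10^-8 rad/s.
Angle swept by the target during transfer: ω₂·t = 1.6081 rad = 92.14°.
The sample-return craft traverses 180° on the transfer ellipse, so the target must lead by 180° − 92.14° = 87.9°.

φ = 87.9°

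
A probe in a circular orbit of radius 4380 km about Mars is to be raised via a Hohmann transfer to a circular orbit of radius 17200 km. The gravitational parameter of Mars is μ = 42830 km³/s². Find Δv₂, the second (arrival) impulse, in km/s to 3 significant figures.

Δv₂ = 0.573 km/s

The Hohmann ellipse has a_t = (r₁ + r₂)/2 = 10790 km.
Circular speed at r = 17200 km: v_c = √(μ/r) = 1.5780 km/s.
Transfer-orbit speed at the same r (vis-viva, a = a_t): v_t = √[μ(2/r − 1/a_t)] = 1.0054 km/s.
Δv₂ = |v_t − v_c| = |1.0054 − 1.5780| = 0.5726 km/s.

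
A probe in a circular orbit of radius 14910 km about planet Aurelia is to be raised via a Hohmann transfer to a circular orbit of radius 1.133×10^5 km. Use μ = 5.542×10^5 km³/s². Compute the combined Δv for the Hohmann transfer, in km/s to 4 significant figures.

Δv = 3.154 km/s

Transfer-ellipse semi-major axis a_t = (r₁ + r₂)/2 = (14910 + 1.133×10^5)/2 = 64105 km.
Circular speed at r₁: v₁ = √(μ/r₁) = √(5.542×10^5/14910) = 6.0967 km/s.
Transfer-orbit speed at r₁ (v² = μ(2/r − 1/a)): v_p = √[μ(2/r₁ − 1/a_t)] = 8.1052 km/s.
First burn Δv₁ = |v_p − v₁| = 2.00850 km/s.
At r₂, v₂ = √(μ/r₂) = 2.21166 km/s.
Transfer-orbit speed at r₂: v_a = √[μ(2/r₂ − 1/a_t)] = 1.06662 km/s.
Second burn Δv₂ = |v₂ − v_a| = 1.14504 km/s.
Δv = Δv₁ + Δv₂ = 2.00850 + 1.14504 = 3.154 km/s.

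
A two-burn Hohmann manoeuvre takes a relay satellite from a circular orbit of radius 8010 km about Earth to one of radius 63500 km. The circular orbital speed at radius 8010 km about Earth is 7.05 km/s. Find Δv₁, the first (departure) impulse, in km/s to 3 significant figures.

Δv₁ = 2.35 km/s

From the circular-orbit relation v² = μ/r at r = 8010 km: μ = v²r = (7.05)² × 8010 = 3.98117×10^5 km³/s².
Semi-major axis of the transfer orbit: a_t = (8010 + 63500)/2 = 35755 km.
Circular speed at r = 8010 km: v_c = √(μ/r) = 7.050 km/s.
Transfer-orbit speed at the same r (vis-viva, a = a_t): v_t = √[μ(2/r − 1/a_t)] = 9.395 km/s.
Δv₁ = |v_t − v_c| = |9.395 − 7.050| = 2.345 km/s.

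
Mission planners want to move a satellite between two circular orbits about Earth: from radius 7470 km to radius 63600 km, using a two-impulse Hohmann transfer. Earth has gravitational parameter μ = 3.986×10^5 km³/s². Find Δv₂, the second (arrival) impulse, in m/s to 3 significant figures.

Δv₂ = 1360 m/s

Semi-major axis of the transfer orbit: a_t = (7470 + 63600)/2 = 35535 km.
Circular speed at r = 63600 km: v_c = √(μ/r) = 2.5035 km/s.
Transfer-orbit speed at the same r (vis-viva, a = a_t): v_t = √[μ(2/r − 1/a_t)] = 1.1478 km/s.
Δv₂ = |v_t − v_c| = |1.1478 − 2.5035| = 1.356 km/s.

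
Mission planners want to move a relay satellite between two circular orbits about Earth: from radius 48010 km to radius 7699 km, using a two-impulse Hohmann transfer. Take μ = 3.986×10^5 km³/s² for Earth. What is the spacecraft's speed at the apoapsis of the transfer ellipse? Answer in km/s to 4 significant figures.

v = 1.515 km/s

Semi-major axis of the transfer orbit: a_t = (48010 + 7699)/2 = 27854.5 km.
At apoapsis, r = 48010 km.
Vis-viva: v = √[μ(2/r − 1/a_t)] = √[3.986×10^5 × (2/48010 − 1/27854.5)] = 1.515 km/s.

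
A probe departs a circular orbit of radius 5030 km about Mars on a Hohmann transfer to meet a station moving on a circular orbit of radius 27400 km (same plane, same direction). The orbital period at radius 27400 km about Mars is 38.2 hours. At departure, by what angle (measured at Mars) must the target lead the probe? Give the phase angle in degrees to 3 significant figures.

φ = 98.1°

From Kepler's third law T² = 4π²r³/μ at r = 27400 km, T = 38.2 hours = 38.2 × 3600 s = 1.3752×10^5 s: μ = 4π²r³/T² = 42941.7 km³/s².
Transfer-ellipse semi-major axis a_t = (r₁ + r₂)/2 = (5030 + 27400)/2 = 16215 km.
The half-period of the transfer ellipse is t = π√(a_t³/μ) = 31303 s.
The target's mean motion on its circular orbit is ω₂ = √(μ/r₂³) = 4.5689×10^-5 rad/s.
Angle swept by the target during transfer: ω₂·t = 1.4302 rad = 81.94°.
The probe traverses 180° on the transfer ellipse, so the target must lead by 180° − 81.94° = 98.1°.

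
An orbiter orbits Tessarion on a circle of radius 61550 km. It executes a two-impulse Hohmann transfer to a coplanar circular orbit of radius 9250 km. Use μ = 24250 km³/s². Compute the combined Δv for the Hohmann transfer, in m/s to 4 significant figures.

Transfer-ellipse semi-major axis a_t = (r₁ + r₂)/2 = (61550 + 9250)/2 = 35400 km.
At r₁ the circular-orbit speed is v₁ = √(μ/r₁) = 0.6277 km/s.
Transfer-orbit speed at r₁ (vis-viva): v_a = √[μ(2/r₁ − 1/a_t)] = 0.3209 km/s.
First burn Δv₁ = |v_a − v₁| = 0.3068 km/s.
Circular speed at r₂: v₂ = √(μ/r₂) = 1.6191 km/s.
Transfer-orbit speed at r₂: v_p = √[μ(2/r₂ − 1/a_t)] = 2.1350 km/s.
Second burn Δv₂ = |v₂ − v_p| = 0.5159 km/s.
Total Δv = Δv₁ + Δv₂ = 0.8227 km/s.

Δv = 822.7 m/s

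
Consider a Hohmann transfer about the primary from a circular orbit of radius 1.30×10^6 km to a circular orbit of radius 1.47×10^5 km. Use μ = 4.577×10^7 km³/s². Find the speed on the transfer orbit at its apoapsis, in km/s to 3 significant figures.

Semi-major axis of the transfer orbit: a_t = (1.300×10^6 + 1.470×10^5)/2 = 7.235×10^5 km.
The apoapsis of the transfer ellipse is at r = 1.300×10^6 km.
From the vis-viva equation, v = √[μ(2/r − 1/a_t)] = 2.675 km/s.

v = 2.67 km/s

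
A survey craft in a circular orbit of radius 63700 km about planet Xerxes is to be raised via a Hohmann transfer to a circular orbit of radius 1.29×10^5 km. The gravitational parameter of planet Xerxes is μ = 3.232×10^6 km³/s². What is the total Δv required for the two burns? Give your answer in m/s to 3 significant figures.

Δv = 2050 m/s

The Hohmann ellipse has a_t = (r₁ + r₂)/2 = 96350 km.
At r₁ the circular-orbit speed is v₁ = √(μ/r₁) = 7.123 km/s.
Transfer-orbit speed at r₁ (v² = μ(2/r − 1/a)): v_p = √[μ(2/r₁ − 1/a_t)] = 8.242 km/s.
First burn Δv₁ = |v_p − v₁| = 1.1190 km/s.
Circular speed at r₂: v₂ = √(μ/r₂) = 5.00542 km/s.
Transfer-orbit speed at r₂: v_a = √[μ(2/r₂ − 1/a_t)] = 4.06991 km/s.
Second burn Δv₂ = |v₂ − v_a| = 0.93551 km/s.
Δv = Δv₁ + Δv₂ = 1.1190 + 0.93551 = 2.055 km/s.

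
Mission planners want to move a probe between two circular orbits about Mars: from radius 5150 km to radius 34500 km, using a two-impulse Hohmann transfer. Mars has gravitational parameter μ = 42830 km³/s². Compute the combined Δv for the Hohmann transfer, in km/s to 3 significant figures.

The Hohmann ellipse has a_t = (r₁ + r₂)/2 = 19825 km.
Circular speed at r₁: v₁ = √(μ/r₁) = √(42830/5150) = 2.8838 km/s.
Transfer-orbit speed at r₁ (v² = μ(2/r − 1/a)): v_p = √[μ(2/r₁ − 1/a_t)] = 3.8043 km/s.
First burn Δv₁ = |v_p − v₁| = 0.9205 km/s.
At r₂, v₂ = √(μ/r₂) = 1.1142 km/s.
Transfer-orbit speed at r₂: v_a = √[μ(2/r₂ − 1/a_t)] = 0.56789 km/s.
Second burn Δv₂ = |v₂ − v_a| = 0.5463 km/s.
Δv = Δv₁ + Δv₂ = 0.9205 + 0.5463 = 1.467 km/s.

Δv = 1.47 km/s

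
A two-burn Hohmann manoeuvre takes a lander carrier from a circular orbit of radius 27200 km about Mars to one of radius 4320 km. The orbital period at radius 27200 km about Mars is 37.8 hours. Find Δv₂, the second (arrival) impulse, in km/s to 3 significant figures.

Δv₂ = 0.989 km/s

From Kepler's third law T² = 4π²r³/μ at r = 27200 km, T = 37.8 hours = 37.8 × 3600 s = 1.3608×10^5 s: μ = 4π²r³/T² = 42902.0 km³/s².
Transfer-ellipse semi-major axis a_t = (r₁ + r₂)/2 = (27200 + 4320)/2 = 15760 km.
Circular speed at r = 4320 km: v_c = √(μ/r) = 3.15135 km/s.
Vis-viva on the transfer ellipse at r = 4320 km gives v_t = √[μ(2/r − 1/a_t)] = 4.14003 km/s.
Δv₂ = |v_t − v_c| = |4.14003 − 3.15135| = 0.9887 km/s.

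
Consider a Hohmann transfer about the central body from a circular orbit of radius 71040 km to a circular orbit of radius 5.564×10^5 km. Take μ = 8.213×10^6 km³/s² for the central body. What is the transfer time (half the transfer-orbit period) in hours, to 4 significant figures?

Semi-major axis of the transfer orbit: a_t = (71040 + 5.564×10^5)/2 = 3.1372×10^5 km.
Half the transfer-orbit period gives t = π√(a_t³/μ) = 1.9262×10^5 s.
Converting: 1.9262×10^5 s ÷ 3600 s/hour = 53.51 hours.

t = 53.51 hours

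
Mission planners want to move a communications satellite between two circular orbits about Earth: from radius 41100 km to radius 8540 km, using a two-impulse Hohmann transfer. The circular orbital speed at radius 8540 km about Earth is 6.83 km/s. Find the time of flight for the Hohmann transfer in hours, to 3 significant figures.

From the circular-orbit relation v² = μ/r at r = 8540 km: μ = v²r = (6.83)² × 8540 = 3.98382×10^5 km³/s².
Transfer-ellipse semi-major axis a_t = (r₁ + r₂)/2 = (41100 + 8540)/2 = 24820 km.
Half the transfer-orbit period gives t = π√(a_t³/μ) = 19460 s.
Converting: 19460 s ÷ 3600 s/hour = 5.41 hours.

t = 5.41 hours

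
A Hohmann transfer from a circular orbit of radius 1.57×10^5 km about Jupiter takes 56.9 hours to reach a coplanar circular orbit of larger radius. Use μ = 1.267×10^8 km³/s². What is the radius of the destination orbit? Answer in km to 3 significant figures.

Transfer time t = 56.9 hours = 2.0484×10^5 s, and t = π√(a_t³/μ).
So a_t = (μ t²/π²)^(1/3) = (1.267×10^8 × (2.0484×10^5)² / π²)^(1/3) = 8.1365×10^5 km.
Since a_t = (r₁ + r₂)/2, r₂ = 2a_t − r₁ = 2×8.1365×10^5 − 1.570×10^5 = 1.4703×10^6 km.

r₂ = 1.47×10^6 km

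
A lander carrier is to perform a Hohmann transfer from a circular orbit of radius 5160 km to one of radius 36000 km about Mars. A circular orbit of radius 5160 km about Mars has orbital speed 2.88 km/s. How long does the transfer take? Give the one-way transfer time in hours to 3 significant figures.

t = 12.5 hours

From the circular-orbit relation v² = μ/r at r = 5160 km: μ = v²r = (2.88)² × 5160 = 42799.1 km³/s².
Semi-major axis of the transfer orbit: a_t = (5160 + 36000)/2 = 20580 km.
Half the transfer-orbit period gives t = π√(a_t³/μ) = 44830 s.
Converting: 44830 s ÷ 3600 s/hour = 12.5 hours.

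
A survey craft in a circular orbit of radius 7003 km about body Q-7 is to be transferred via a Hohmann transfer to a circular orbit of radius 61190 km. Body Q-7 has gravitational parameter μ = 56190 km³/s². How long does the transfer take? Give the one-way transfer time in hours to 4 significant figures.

The Hohmann ellipse has a_t = (r₁ + r₂)/2 = 34096.5 km.
By Kepler's third law the transfer-orbit period is T = 2π√(a_t³/μ), so t = T/2 = 83440 s.
Converting: 83440 s ÷ 3600 s/hour = 23.18 hours.

t = 23.18 hours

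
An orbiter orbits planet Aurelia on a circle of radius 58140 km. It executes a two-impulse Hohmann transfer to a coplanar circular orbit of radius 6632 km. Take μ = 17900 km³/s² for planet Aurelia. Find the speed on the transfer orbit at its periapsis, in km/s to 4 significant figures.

Semi-major axis of the transfer orbit: a_t = (58140 + 6632)/2 = 32386 km.
The periapsis of the transfer ellipse is at r = 6632 km.
Applying v² = μ(2/r − 1/a_t): v = 2.201 km/s.

v = 2.201 km/s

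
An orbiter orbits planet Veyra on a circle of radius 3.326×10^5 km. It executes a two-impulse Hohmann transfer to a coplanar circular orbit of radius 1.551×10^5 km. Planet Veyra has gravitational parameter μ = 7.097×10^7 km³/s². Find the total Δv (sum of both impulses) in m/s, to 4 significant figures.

Transfer-ellipse semi-major axis a_t = (r₁ + r₂)/2 = (3.326×10^5 + 1.551×10^5)/2 = 2.4385×10^5 km.
At r₁ the circular-orbit speed is v₁ = √(μ/r₁) = 14.608 km/s.
On the transfer ellipse at r₁, v² = μ(2/r − 1/a) gives v_a = √[μ(2/r₁ − 1/a_t)] = 11.650 km/s.
First burn Δv₁ = |v_a − v₁| = 2.958 km/s.
At r₂, v₂ = √(μ/r₂) = 21.391 km/s.
Transfer-orbit speed at r₂: v_p = √[μ(2/r₂ − 1/a_t)] = 24.982 km/s.
Second burn Δv₂ = |v₂ − v_p| = 3.591 km/s.
Δv = Δv₁ + Δv₂ = 2.958 + 3.591 = 6.549 km/s.

Δv = 6549 m/s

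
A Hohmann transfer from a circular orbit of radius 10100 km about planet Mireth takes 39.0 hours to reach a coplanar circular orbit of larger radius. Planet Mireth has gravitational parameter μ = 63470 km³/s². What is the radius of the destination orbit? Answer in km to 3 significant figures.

Transfer time t = 39.0 hours = 1.404×10^5 s, and t = π√(a_t³/μ).
So a_t = (μ t²/π²)^(1/3) = (63470 × (1.404×10^5)² / π²)^(1/3) = 50234 km.
Since a_t = (r₁ + r₂)/2, r₂ = 2a_t − r₁ = 2×50234 − 10100 = 90368 km.

r₂ = 90400 km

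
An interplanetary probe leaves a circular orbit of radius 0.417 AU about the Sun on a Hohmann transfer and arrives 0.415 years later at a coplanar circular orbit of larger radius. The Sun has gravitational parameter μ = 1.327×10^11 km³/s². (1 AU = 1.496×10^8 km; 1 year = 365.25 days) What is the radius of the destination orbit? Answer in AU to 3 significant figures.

In km: r₁ = 0.417 × 1.496×10^8 = 6.23832×10^7 km.
Transfer time t = 0.415 years × 365.25 × 86400 s = 1.3096404×10^7 s, and t = π√(a_t³/μ).
So a_t = (μ t²/π²)^(1/3) = (1.327×10^11 × (1.3096404×10^7)² / π²)^(1/3) = 1.3212×10^8 km.
Since a_t = (r₁ + r₂)/2, r₂ = 2a_t − r₁ = 2×1.3212×10^8 − 6.23832×10^7 = 2.018568×10^8 km.
In AU: r₂ = 2.018568×10^8 / 1.496×10^8 = 1.35 AU.

r₂ = 1.35 AU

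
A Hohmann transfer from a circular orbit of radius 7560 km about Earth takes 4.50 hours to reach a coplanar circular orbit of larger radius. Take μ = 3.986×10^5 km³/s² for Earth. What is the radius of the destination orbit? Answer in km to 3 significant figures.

Transfer time t = 4.50 hours = 16200 s, and t = π√(a_t³/μ).
So a_t = (μ t²/π²)^(1/3) = (3.986×10^5 × (16200)² / π²)^(1/3) = 21966 km.
Since a_t = (r₁ + r₂)/2, r₂ = 2a_t − r₁ = 2×21966 − 7560 = 36372 km.

r₂ = 36400 km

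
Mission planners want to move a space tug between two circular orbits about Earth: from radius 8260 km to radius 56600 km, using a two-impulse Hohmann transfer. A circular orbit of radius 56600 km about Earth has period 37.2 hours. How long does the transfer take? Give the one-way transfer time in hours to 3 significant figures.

t = 8.07 hours

From Kepler's third law T² = 4π²r³/μ at r = 56600 km, T = 37.2 hours = 37.2 × 3600 s = 1.3392×10^5 s: μ = 4π²r³/T² = 3.99133×10^5 km³/s².
The Hohmann ellipse has a_t = (r₁ + r₂)/2 = 32430 km.
Transfer time t = π√(a_t³/μ) = π√((32430)³ / 3.99133×10^5) = 29040 s.
Converting: 29040 s ÷ 3600 s/hour = 8.07 hours.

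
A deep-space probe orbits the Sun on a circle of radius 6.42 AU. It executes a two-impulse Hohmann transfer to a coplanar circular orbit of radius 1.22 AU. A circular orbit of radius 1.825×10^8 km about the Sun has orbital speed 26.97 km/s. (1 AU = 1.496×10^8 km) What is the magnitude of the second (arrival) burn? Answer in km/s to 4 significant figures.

Δv₂ = 7.993 km/s

From the circular-orbit relation v² = μ/r at r = 1.825×10^8 km: μ = v²r = (26.97)² × 1.825×10^8 = 1.32747×10^11 km³/s².
In km: r₁ = 6.42 × 1.496×10^8 = 9.60432×10^8 km; r₂ = 1.22 × 1.496×10^8 = 1.82512×10^8 km.
The Hohmann ellipse has a_t = (r₁ + r₂)/2 = 5.71472×10^8 km.
On the circular orbit at r = 1.82512×10^8 km, v_c = √(μ/r) = 26.9691 km/s.
Vis-viva on the transfer ellipse at r = 1.82512×10^8 km gives v_t = √[μ(2/r − 1/a_t)] = 34.9625 km/s.
Δv₂ = |v_t − v_c| = |34.9625 − 26.9691| = 7.993 km/s.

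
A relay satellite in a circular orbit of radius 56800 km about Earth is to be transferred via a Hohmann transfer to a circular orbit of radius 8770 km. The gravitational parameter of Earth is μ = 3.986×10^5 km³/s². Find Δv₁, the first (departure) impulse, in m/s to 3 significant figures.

Semi-major axis of the transfer orbit: a_t = (56800 + 8770)/2 = 32785 km.
On the circular orbit at r = 56800 km, v_c = √(μ/r) = 2.649 km/s.
Transfer-orbit speed at the same r (vis-viva, a = a_t): v_t = √[μ(2/r − 1/a_t)] = 1.370 km/s.
Δv₁ = |v_t − v_c| = |1.370 − 2.649| = 1.279 km/s.

Δv₁ = 1280 m/s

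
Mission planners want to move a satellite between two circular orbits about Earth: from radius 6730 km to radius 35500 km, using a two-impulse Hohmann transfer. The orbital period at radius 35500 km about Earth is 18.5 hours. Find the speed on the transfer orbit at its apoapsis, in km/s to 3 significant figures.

v = 1.89 km/s

From Kepler's third law T² = 4π²r³/μ at r = 35500 km, T = 18.5 hours = 18.5 × 3600 s = 66600 s: μ = 4π²r³/T² = 3.98195×10^5 km³/s².
The Hohmann ellipse has a_t = (r₁ + r₂)/2 = 21115 km.
The apoapsis of the transfer ellipse is at r = 35500 km.
Applying v² = μ(2/r − 1/a_t): v = 1.891 km/s.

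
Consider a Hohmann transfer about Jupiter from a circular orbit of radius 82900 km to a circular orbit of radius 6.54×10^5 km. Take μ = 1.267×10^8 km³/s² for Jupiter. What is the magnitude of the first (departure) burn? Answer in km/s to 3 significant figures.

Transfer-ellipse semi-major axis a_t = (r₁ + r₂)/2 = (82900 + 6.540×10^5)/2 = 3.6845×10^5 km.
On the circular orbit at r = 82900 km, v_c = √(μ/r) = 39.09 km/s.
Transfer-orbit speed at the same r (vis-viva, a = a_t): v_t = √[μ(2/r − 1/a_t)] = 52.08 km/s.
Δv₁ = |v_t − v_c| = |52.08 − 39.09| = 12.99 km/s.

Δv₁ = 13.0 km/s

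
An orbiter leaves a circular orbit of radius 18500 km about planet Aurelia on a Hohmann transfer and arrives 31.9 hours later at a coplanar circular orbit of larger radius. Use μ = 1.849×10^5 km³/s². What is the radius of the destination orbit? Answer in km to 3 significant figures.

Transfer time t = 31.9 hours = 1.1484×10^5 s, and t = π√(a_t³/μ).
So a_t = (μ t²/π²)^(1/3) = (1.849×10^5 × (1.1484×10^5)² / π²)^(1/3) = 62749 km.
Since a_t = (r₁ + r₂)/2, r₂ = 2a_t − r₁ = 2×62749 − 18500 = 1.06998×10^5 km.

r₂ = 1.07×10^5 km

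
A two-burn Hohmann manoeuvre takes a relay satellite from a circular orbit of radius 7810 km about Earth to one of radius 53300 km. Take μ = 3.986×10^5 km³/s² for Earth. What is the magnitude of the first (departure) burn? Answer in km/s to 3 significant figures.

Δv₁ = 2.29 km/s

The Hohmann ellipse has a_t = (r₁ + r₂)/2 = 30555 km.
Circular speed at r = 7810 km: v_c = √(μ/r) = 7.14403 km/s.
Vis-viva on the transfer ellipse at r = 7810 km gives v_t = √[μ(2/r − 1/a_t)] = 9.43551 km/s.
Δv₁ = |v_t − v_c| = |9.43551 − 7.14403| = 2.291 km/s.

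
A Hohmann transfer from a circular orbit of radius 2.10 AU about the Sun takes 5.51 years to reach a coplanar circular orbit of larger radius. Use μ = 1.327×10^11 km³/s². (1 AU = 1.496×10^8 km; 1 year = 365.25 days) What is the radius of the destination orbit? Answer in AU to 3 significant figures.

In km: r₁ = 2.10 × 1.496×10^8 = 3.1416×10^8 km.
Transfer time t = 5.51 years × 365.25 × 86400 s = 1.73882376×10^8 s, and t = π√(a_t³/μ).
So a_t = (μ t²/π²)^(1/3) = (1.327×10^11 × (1.73882376×10^8)² / π²)^(1/3) = 7.4079×10^8 km.
Since a_t = (r₁ + r₂)/2, r₂ = 2a_t − r₁ = 2×7.4079×10^8 − 3.1416×10^8 = 1.16742×10^9 km.
In AU: r₂ = 1.16742×10^9 / 1.496×10^8 = 7.80 AU.

r₂ = 7.80 AU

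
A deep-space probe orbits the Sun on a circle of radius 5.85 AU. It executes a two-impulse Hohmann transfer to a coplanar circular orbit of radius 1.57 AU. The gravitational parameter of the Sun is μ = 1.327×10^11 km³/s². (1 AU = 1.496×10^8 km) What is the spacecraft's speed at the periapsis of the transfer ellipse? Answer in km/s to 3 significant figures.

v = 29.8 km/s

In km: r₁ = 5.85 × 1.496×10^8 = 8.7516×10^8 km; r₂ = 1.57 × 1.496×10^8 = 2.34872×10^8 km.
The Hohmann ellipse has a_t = (r₁ + r₂)/2 = 5.55016×10^8 km.
The periapsis of the transfer ellipse is at r = 2.34872×10^8 km.
From the vis-viva equation, v = √[μ(2/r − 1/a_t)] = 29.85 km/s.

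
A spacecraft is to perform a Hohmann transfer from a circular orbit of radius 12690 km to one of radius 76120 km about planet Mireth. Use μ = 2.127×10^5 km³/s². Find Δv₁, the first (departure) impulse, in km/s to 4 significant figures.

Transfer-ellipse semi-major axis a_t = (r₁ + r₂)/2 = (12690 + 76120)/2 = 44405 km.
Circular speed at r = 12690 km: v_c = √(μ/r) = 4.094 km/s.
Transfer-orbit speed at the same r (vis-viva, a = a_t): v_t = √[μ(2/r − 1/a_t)] = 5.360 km/s.
Δv₁ = |v_t − v_c| = |5.360 − 4.094| = 1.266 km/s.

Δv₁ = 1.266 km/s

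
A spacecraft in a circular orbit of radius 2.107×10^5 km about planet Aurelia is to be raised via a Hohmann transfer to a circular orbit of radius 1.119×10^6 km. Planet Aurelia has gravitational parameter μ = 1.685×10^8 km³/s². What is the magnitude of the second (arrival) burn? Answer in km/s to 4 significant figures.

Semi-major axis of the transfer orbit: a_t = (2.107×10^5 + 1.119×10^6)/2 = 6.6485×10^5 km.
Circular speed at r = 1.119×10^6 km: v_c = √(μ/r) = 12.271 km/s.
Vis-viva on the transfer ellipse at r = 1.119×10^6 km gives v_t = √[μ(2/r − 1/a_t)] = 6.9080 km/s.
Δv₂ = |v_t − v_c| = |6.9080 − 12.271| = 5.363 km/s.

Δv₂ = 5.363 km/s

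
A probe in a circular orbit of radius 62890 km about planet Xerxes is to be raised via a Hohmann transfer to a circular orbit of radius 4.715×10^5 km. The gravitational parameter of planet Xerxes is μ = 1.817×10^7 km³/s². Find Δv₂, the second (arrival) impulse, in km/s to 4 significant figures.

Δv₂ = 3.196 km/s

Semi-major axis of the transfer orbit: a_t = (62890 + 4.715×10^5)/2 = 2.67195×10^5 km.
On the circular orbit at r = 4.715×10^5 km, v_c = √(μ/r) = 6.208 km/s.
Transfer-orbit speed at the same r (vis-viva, a = a_t): v_t = √[μ(2/r − 1/a_t)] = 3.012 km/s.
Δv₂ = |v_t − v_c| = |3.012 − 6.208| = 3.196 km/s.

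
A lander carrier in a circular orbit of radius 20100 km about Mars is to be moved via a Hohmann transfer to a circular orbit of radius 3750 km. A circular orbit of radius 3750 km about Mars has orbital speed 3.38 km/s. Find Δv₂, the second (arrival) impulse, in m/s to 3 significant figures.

Δv₂ = 1010 m/s

From the circular-orbit relation v² = μ/r at r = 3750 km: μ = v²r = (3.38)² × 3750 = 42841.5 km³/s².
Semi-major axis of the transfer orbit: a_t = (20100 + 3750)/2 = 11925 km.
Circular speed at r = 3750 km: v_c = √(μ/r) = 3.380 km/s.
Transfer-orbit speed at the same r (vis-viva, a = a_t): v_t = √[μ(2/r − 1/a_t)] = 4.388 km/s.
Δv₂ = |v_t − v_c| = |4.388 − 3.380| = 1.008 km/s.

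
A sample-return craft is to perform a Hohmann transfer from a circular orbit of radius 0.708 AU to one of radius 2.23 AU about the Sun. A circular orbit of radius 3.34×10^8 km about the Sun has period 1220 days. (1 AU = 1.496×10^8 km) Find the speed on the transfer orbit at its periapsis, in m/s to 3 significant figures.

From Kepler's third law T² = 4π²r³/μ at r = 3.34×10^8 km, T = 1220 days = 1220 × 86400 s = 1.05408×10^8 s: μ = 4π²r³/T² = 1.32389×10^11 km³/s².
In km: r₁ = 0.708 × 1.496×10^8 = 1.059168×10^8 km; r₂ = 2.23 × 1.496×10^8 = 3.33608×10^8 km.
Transfer-ellipse semi-major axis a_t = (r₁ + r₂)/2 = (1.059168×10^8 + 3.33608×10^8)/2 = 2.197624×10^8 km.
The periapsis of the transfer ellipse is at r = 1.059168×10^8 km.
Vis-viva: v = √[μ(2/r − 1/a_t)] = √[1.32389×10^11 × (2/1.059168×10^8 − 1/2.197624×10^8)] = 43.56 km/s.

v = 43600 m/s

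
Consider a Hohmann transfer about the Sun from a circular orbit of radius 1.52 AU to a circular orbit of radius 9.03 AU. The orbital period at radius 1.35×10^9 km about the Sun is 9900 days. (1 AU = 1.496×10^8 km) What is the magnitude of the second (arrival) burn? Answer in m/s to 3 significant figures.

Δv₂ = 4590 m/s

From Kepler's third law T² = 4π²r³/μ at r = 1.35×10^9 km, T = 9900 days = 9900 × 86400 s = 8.5536×10^8 s: μ = 4π²r³/T² = 1.32759×10^11 km³/s².
In km: r₁ = 1.52 × 1.496×10^8 = 2.27392×10^8 km; r₂ = 9.03 × 1.496×10^8 = 1.350888×10^9 km.
The Hohmann ellipse has a_t = (r₁ + r₂)/2 = 7.8914×10^8 km.
Circular speed at r = 1.350888×10^9 km: v_c = √(μ/r) = 9.913 km/s.
Transfer-orbit speed at the same r (vis-viva, a = a_t): v_t = √[μ(2/r − 1/a_t)] = 5.321 km/s.
Δv₂ = |v_t − v_c| = |5.321 − 9.913| = 4.592 km/s.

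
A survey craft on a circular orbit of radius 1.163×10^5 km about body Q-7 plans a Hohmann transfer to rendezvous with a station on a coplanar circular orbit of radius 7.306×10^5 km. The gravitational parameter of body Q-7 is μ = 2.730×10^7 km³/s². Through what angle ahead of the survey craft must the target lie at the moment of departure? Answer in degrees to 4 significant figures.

Transfer-ellipse semi-major axis a_t = (r₁ + r₂)/2 = (1.163×10^5 + 7.306×10^5)/2 = 4.2345×10^5 km.
The half-period of the transfer ellipse is t = π√(a_t³/μ) = 1.6568×10^5 s.
The target's mean motion on its circular orbit is ω₂ = √(μ/r₂³) = 8.3668×10^-6 rad/s.
Angle swept by the target during transfer: ω₂·t = 1.3862 rad = 79.42°.
The survey craft traverses 180° on the transfer ellipse, so the target must lead by 180° − 79.42° = 100.6°.

φ = 100.6°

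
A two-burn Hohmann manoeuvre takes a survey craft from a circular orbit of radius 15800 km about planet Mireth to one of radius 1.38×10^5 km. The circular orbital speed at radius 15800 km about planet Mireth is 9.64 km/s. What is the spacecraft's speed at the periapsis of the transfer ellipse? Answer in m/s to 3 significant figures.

v = 12900 m/s

From the circular-orbit relation v² = μ/r at r = 15800 km: μ = v²r = (9.64)² × 15800 = 1.46829×10^6 km³/s².
Semi-major axis of the transfer orbit: a_t = (15800 + 1.380×10^5)/2 = 76900 km.
The periapsis of the transfer ellipse is at r = 15800 km.
Applying v² = μ(2/r − 1/a_t): v = 12.91 km/s.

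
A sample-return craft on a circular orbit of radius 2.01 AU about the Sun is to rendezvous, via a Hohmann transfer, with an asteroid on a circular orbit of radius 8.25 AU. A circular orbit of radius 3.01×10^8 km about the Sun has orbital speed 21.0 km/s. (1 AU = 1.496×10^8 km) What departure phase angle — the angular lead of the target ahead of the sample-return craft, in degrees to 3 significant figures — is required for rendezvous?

From the circular-orbit relation v² = μ/r at r = 3.01×10^8 km: μ = v²r = (21.0)² × 3.01×10^8 = 1.32741×10^11 km³/s².
In km: r₁ = 2.01 × 1.496×10^8 = 3.00696×10^8 km; r₂ = 8.25 × 1.496×10^8 = 1.2342×10^9 km.
Semi-major axis of the transfer orbit: a_t = (3.00696×10^8 + 1.2342×10^9)/2 = 7.67448×10^8 km.
The half-period of the transfer ellipse is t = π√(a_t³/μ) = 1.8332×10^8 s.
The target's mean motion on its circular orbit is ω₂ = √(μ/r₂³) = 8.4028×10^-9 rad/s.
Angle swept by the target during transfer: ω₂·t = 1.5404 rad = 88.26°.
The sample-return craft traverses 180° on the transfer ellipse, so the target must lead by 180° − 88.26° = 91.7°.

φ = 91.7°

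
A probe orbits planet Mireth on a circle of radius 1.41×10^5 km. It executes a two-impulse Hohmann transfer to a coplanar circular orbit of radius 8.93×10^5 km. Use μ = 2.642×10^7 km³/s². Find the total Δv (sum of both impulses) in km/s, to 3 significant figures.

Transfer-ellipse semi-major axis a_t = (r₁ + r₂)/2 = (1.410×10^5 + 8.930×10^5)/2 = 5.170×10^5 km.
Circular speed at r₁: v₁ = √(μ/r₁) = √(2.642×10^7/1.410×10^5) = 13.68853 km/s.
Transfer-orbit speed at r₁ (v² = μ(2/r − 1/a)): v_p = √[μ(2/r₁ − 1/a_t)] = 17.99025 km/s.
First burn Δv₁ = |v_p − v₁| = 4.3017 km/s.
Circular speed at r₂: v₂ = √(μ/r₂) = 5.4393 km/s.
Transfer-orbit speed at r₂: v_a = √[μ(2/r₂ − 1/a_t)] = 2.8406 km/s.
Second burn Δv₂ = |v₂ − v_a| = 2.5987 km/s.
Δv = Δv₁ + Δv₂ = 4.3017 + 2.5987 = 6.900 km/s.

Δv = 6.90 km/s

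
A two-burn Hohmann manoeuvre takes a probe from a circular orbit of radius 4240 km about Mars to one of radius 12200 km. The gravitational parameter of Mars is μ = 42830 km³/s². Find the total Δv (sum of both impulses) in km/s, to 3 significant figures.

Δv = 1.22 km/s

Transfer-ellipse semi-major axis a_t = (r₁ + r₂)/2 = (4240 + 12200)/2 = 8220 km.
At r₁ the circular-orbit speed is v₁ = √(μ/r₁) = 3.1783 km/s.
Transfer-orbit speed at r₁ (vis-viva equation): v_p = √[μ(2/r₁ − 1/a_t)] = 3.8720 km/s.
First burn Δv₁ = |v_p − v₁| = 0.6937 km/s.
Circular speed at r₂: v₂ = √(μ/r₂) = 1.874 km/s.
Transfer-orbit speed at r₂: v_a = √[μ(2/r₂ − 1/a_t)] = 1.346 km/s.
Second burn Δv₂ = |v₂ − v_a| = 0.5280 km/s.
Total Δv = Δv₁ + Δv₂ = 1.222 km/s.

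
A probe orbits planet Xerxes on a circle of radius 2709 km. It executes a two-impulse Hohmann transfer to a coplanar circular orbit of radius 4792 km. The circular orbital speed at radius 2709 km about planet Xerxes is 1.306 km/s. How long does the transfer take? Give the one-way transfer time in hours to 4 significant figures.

From the circular-orbit relation v² = μ/r at r = 2709 km: μ = v²r = (1.306)² × 2709 = 4620.57 km³/s².
Transfer-ellipse semi-major axis a_t = (r₁ + r₂)/2 = (2709 + 4792)/2 = 3750.5 km.
Half the transfer-orbit period gives t = π√(a_t³/μ) = 10615 s.
Converting: 10615 s ÷ 3600 s/hour = 2.949 hours.

t = 2.949 hours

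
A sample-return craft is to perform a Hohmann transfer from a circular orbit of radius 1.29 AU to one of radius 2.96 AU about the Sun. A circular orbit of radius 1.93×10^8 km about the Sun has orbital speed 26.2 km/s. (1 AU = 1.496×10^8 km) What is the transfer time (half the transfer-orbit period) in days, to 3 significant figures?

t = 566 days

From the circular-orbit relation v² = μ/r at r = 1.93×10^8 km: μ = v²r = (26.2)² × 1.93×10^8 = 1.32483×10^11 km³/s².
In km: r₁ = 1.29 × 1.496×10^8 = 1.92984×10^8 km; r₂ = 2.96 × 1.496×10^8 = 4.42816×10^8 km.
The Hohmann ellipse has a_t = (r₁ + r₂)/2 = 3.179×10^8 km.
By Kepler's third law the transfer-orbit period is T = 2π√(a_t³/μ), so t = T/2 = 4.892×10^7 s.
Converting: 4.892×10^7 s ÷ 86400 s/day = 566 days.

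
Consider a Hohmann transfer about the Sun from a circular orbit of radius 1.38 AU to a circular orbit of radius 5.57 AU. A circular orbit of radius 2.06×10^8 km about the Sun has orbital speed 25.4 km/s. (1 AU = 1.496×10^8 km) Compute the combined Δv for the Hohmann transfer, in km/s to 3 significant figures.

Δv = 11.4 km/s

From the circular-orbit relation v² = μ/r at r = 2.06×10^8 km: μ = v²r = (25.4)² × 2.06×10^8 = 1.32903×10^11 km³/s².
In km: r₁ = 1.38 × 1.496×10^8 = 2.06448×10^8 km; r₂ = 5.57 × 1.496×10^8 = 8.33272×10^8 km.
The Hohmann ellipse has a_t = (r₁ + r₂)/2 = 5.1986×10^8 km.
Circular speed at r₁: v₁ = √(μ/r₁) = √(1.32903×10^11/2.06448×10^8) = 25.37 km/s.
On the transfer ellipse at r₁, vis-viva equation gives v_p = √[μ(2/r₁ − 1/a_t)] = 32.12 km/s.
First burn Δv₁ = |v_p − v₁| = 6.750 km/s.
At r₂, v₂ = √(μ/r₂) = 12.63 km/s.
Transfer-orbit speed at r₂: v_a = √[μ(2/r₂ − 1/a_t)] = 7.959 km/s.
Second burn Δv₂ = |v₂ − v_a| = 4.671 km/s.
Total Δv = Δv₁ + Δv₂ = 11.42 km/s.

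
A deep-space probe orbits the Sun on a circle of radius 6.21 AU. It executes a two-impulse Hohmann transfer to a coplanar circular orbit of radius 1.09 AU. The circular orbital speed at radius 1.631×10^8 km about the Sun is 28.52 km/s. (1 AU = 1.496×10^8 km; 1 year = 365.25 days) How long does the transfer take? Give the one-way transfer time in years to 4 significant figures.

From the circular-orbit relation v² = μ/r at r = 1.631×10^8 km: μ = v²r = (28.52)² × 1.631×10^8 = 1.32664×10^11 km³/s².
In km: r₁ = 6.21 × 1.496×10^8 = 9.29016×10^8 km; r₂ = 1.09 × 1.496×10^8 = 1.63064×10^8 km.
The Hohmann ellipse has a_t = (r₁ + r₂)/2 = 5.4604×10^8 km.
Half the transfer-orbit period gives t = π√(a_t³/μ) = 1.10055×10^8 s.
Converting: 1.10055×10^8 s ÷ 3.15576×10^7 s/year (365.25 × 86400) = 3.487 years.

t = 3.487 years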